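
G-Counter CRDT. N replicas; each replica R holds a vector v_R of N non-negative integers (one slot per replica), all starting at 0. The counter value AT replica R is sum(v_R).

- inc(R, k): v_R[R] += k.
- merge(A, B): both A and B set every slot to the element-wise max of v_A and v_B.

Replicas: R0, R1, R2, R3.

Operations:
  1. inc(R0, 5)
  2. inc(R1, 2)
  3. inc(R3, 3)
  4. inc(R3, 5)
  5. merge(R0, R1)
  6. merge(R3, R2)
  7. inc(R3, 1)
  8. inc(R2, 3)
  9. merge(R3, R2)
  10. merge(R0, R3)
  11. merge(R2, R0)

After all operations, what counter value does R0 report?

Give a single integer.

Op 1: inc R0 by 5 -> R0=(5,0,0,0) value=5
Op 2: inc R1 by 2 -> R1=(0,2,0,0) value=2
Op 3: inc R3 by 3 -> R3=(0,0,0,3) value=3
Op 4: inc R3 by 5 -> R3=(0,0,0,8) value=8
Op 5: merge R0<->R1 -> R0=(5,2,0,0) R1=(5,2,0,0)
Op 6: merge R3<->R2 -> R3=(0,0,0,8) R2=(0,0,0,8)
Op 7: inc R3 by 1 -> R3=(0,0,0,9) value=9
Op 8: inc R2 by 3 -> R2=(0,0,3,8) value=11
Op 9: merge R3<->R2 -> R3=(0,0,3,9) R2=(0,0,3,9)
Op 10: merge R0<->R3 -> R0=(5,2,3,9) R3=(5,2,3,9)
Op 11: merge R2<->R0 -> R2=(5,2,3,9) R0=(5,2,3,9)

Answer: 19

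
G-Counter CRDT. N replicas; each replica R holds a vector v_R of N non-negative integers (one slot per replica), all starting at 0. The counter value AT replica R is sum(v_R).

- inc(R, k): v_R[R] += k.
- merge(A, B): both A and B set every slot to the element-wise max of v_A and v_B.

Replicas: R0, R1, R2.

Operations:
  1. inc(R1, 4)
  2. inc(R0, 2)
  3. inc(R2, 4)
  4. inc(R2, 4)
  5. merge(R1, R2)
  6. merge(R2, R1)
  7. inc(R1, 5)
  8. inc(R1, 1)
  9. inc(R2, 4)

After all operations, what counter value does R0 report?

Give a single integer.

Answer: 2

Derivation:
Op 1: inc R1 by 4 -> R1=(0,4,0) value=4
Op 2: inc R0 by 2 -> R0=(2,0,0) value=2
Op 3: inc R2 by 4 -> R2=(0,0,4) value=4
Op 4: inc R2 by 4 -> R2=(0,0,8) value=8
Op 5: merge R1<->R2 -> R1=(0,4,8) R2=(0,4,8)
Op 6: merge R2<->R1 -> R2=(0,4,8) R1=(0,4,8)
Op 7: inc R1 by 5 -> R1=(0,9,8) value=17
Op 8: inc R1 by 1 -> R1=(0,10,8) value=18
Op 9: inc R2 by 4 -> R2=(0,4,12) value=16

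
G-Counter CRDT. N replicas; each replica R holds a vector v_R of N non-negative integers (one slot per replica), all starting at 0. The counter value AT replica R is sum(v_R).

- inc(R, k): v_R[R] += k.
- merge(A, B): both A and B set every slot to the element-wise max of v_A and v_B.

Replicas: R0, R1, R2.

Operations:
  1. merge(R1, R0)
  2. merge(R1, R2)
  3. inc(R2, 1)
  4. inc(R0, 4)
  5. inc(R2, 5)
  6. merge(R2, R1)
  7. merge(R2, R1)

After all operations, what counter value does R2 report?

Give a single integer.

Op 1: merge R1<->R0 -> R1=(0,0,0) R0=(0,0,0)
Op 2: merge R1<->R2 -> R1=(0,0,0) R2=(0,0,0)
Op 3: inc R2 by 1 -> R2=(0,0,1) value=1
Op 4: inc R0 by 4 -> R0=(4,0,0) value=4
Op 5: inc R2 by 5 -> R2=(0,0,6) value=6
Op 6: merge R2<->R1 -> R2=(0,0,6) R1=(0,0,6)
Op 7: merge R2<->R1 -> R2=(0,0,6) R1=(0,0,6)

Answer: 6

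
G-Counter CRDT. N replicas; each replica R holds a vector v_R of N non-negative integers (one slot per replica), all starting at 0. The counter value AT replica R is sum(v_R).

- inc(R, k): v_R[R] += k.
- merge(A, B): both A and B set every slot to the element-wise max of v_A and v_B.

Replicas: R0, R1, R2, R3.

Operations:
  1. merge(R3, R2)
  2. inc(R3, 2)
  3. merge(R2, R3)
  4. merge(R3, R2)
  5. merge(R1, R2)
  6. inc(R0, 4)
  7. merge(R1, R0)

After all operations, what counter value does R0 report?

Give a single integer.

Op 1: merge R3<->R2 -> R3=(0,0,0,0) R2=(0,0,0,0)
Op 2: inc R3 by 2 -> R3=(0,0,0,2) value=2
Op 3: merge R2<->R3 -> R2=(0,0,0,2) R3=(0,0,0,2)
Op 4: merge R3<->R2 -> R3=(0,0,0,2) R2=(0,0,0,2)
Op 5: merge R1<->R2 -> R1=(0,0,0,2) R2=(0,0,0,2)
Op 6: inc R0 by 4 -> R0=(4,0,0,0) value=4
Op 7: merge R1<->R0 -> R1=(4,0,0,2) R0=(4,0,0,2)

Answer: 6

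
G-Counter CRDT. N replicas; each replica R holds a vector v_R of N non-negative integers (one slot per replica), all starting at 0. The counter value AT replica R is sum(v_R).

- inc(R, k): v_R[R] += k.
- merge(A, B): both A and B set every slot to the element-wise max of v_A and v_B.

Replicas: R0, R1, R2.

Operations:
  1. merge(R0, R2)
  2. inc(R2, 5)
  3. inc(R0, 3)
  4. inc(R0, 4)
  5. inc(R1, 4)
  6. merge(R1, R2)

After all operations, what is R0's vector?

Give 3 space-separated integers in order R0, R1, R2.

Op 1: merge R0<->R2 -> R0=(0,0,0) R2=(0,0,0)
Op 2: inc R2 by 5 -> R2=(0,0,5) value=5
Op 3: inc R0 by 3 -> R0=(3,0,0) value=3
Op 4: inc R0 by 4 -> R0=(7,0,0) value=7
Op 5: inc R1 by 4 -> R1=(0,4,0) value=4
Op 6: merge R1<->R2 -> R1=(0,4,5) R2=(0,4,5)

Answer: 7 0 0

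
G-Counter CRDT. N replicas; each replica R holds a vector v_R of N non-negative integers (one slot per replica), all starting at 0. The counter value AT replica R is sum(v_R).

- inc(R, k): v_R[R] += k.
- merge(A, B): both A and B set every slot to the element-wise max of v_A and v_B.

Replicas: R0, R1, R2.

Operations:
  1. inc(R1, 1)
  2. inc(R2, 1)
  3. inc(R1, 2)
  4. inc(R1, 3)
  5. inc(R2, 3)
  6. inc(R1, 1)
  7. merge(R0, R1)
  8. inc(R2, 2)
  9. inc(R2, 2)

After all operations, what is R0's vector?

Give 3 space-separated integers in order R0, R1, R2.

Op 1: inc R1 by 1 -> R1=(0,1,0) value=1
Op 2: inc R2 by 1 -> R2=(0,0,1) value=1
Op 3: inc R1 by 2 -> R1=(0,3,0) value=3
Op 4: inc R1 by 3 -> R1=(0,6,0) value=6
Op 5: inc R2 by 3 -> R2=(0,0,4) value=4
Op 6: inc R1 by 1 -> R1=(0,7,0) value=7
Op 7: merge R0<->R1 -> R0=(0,7,0) R1=(0,7,0)
Op 8: inc R2 by 2 -> R2=(0,0,6) value=6
Op 9: inc R2 by 2 -> R2=(0,0,8) value=8

Answer: 0 7 0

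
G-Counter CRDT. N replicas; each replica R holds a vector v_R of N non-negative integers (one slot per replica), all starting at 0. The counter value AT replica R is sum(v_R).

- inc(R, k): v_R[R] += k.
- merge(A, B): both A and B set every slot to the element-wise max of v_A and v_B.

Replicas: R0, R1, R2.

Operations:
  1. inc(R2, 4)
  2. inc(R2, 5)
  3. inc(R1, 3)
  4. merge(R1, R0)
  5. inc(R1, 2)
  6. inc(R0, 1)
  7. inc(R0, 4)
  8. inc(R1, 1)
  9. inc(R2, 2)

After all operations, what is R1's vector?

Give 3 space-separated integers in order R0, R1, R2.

Answer: 0 6 0

Derivation:
Op 1: inc R2 by 4 -> R2=(0,0,4) value=4
Op 2: inc R2 by 5 -> R2=(0,0,9) value=9
Op 3: inc R1 by 3 -> R1=(0,3,0) value=3
Op 4: merge R1<->R0 -> R1=(0,3,0) R0=(0,3,0)
Op 5: inc R1 by 2 -> R1=(0,5,0) value=5
Op 6: inc R0 by 1 -> R0=(1,3,0) value=4
Op 7: inc R0 by 4 -> R0=(5,3,0) value=8
Op 8: inc R1 by 1 -> R1=(0,6,0) value=6
Op 9: inc R2 by 2 -> R2=(0,0,11) value=11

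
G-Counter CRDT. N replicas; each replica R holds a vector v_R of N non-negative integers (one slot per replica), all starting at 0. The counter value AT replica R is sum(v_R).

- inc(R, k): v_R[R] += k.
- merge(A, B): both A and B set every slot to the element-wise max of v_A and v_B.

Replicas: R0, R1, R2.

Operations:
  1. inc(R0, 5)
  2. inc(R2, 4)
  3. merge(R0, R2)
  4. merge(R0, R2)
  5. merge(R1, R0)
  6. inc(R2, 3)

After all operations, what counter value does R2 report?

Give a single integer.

Op 1: inc R0 by 5 -> R0=(5,0,0) value=5
Op 2: inc R2 by 4 -> R2=(0,0,4) value=4
Op 3: merge R0<->R2 -> R0=(5,0,4) R2=(5,0,4)
Op 4: merge R0<->R2 -> R0=(5,0,4) R2=(5,0,4)
Op 5: merge R1<->R0 -> R1=(5,0,4) R0=(5,0,4)
Op 6: inc R2 by 3 -> R2=(5,0,7) value=12

Answer: 12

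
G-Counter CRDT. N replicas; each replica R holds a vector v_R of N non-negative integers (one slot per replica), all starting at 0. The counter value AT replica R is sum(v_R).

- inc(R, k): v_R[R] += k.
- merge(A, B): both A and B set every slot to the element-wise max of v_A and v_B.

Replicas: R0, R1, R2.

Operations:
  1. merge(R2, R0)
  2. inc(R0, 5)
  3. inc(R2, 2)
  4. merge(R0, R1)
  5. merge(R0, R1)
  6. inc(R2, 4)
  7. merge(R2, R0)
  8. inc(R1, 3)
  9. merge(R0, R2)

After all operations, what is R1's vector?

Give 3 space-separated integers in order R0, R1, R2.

Answer: 5 3 0

Derivation:
Op 1: merge R2<->R0 -> R2=(0,0,0) R0=(0,0,0)
Op 2: inc R0 by 5 -> R0=(5,0,0) value=5
Op 3: inc R2 by 2 -> R2=(0,0,2) value=2
Op 4: merge R0<->R1 -> R0=(5,0,0) R1=(5,0,0)
Op 5: merge R0<->R1 -> R0=(5,0,0) R1=(5,0,0)
Op 6: inc R2 by 4 -> R2=(0,0,6) value=6
Op 7: merge R2<->R0 -> R2=(5,0,6) R0=(5,0,6)
Op 8: inc R1 by 3 -> R1=(5,3,0) value=8
Op 9: merge R0<->R2 -> R0=(5,0,6) R2=(5,0,6)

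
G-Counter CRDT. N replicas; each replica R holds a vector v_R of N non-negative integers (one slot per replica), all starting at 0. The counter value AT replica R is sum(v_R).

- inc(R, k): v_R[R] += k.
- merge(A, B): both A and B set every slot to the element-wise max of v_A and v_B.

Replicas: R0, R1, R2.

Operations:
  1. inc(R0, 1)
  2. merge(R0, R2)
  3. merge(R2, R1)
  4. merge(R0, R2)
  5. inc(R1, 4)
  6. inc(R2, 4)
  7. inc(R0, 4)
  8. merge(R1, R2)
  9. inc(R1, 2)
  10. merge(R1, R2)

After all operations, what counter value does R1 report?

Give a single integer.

Answer: 11

Derivation:
Op 1: inc R0 by 1 -> R0=(1,0,0) value=1
Op 2: merge R0<->R2 -> R0=(1,0,0) R2=(1,0,0)
Op 3: merge R2<->R1 -> R2=(1,0,0) R1=(1,0,0)
Op 4: merge R0<->R2 -> R0=(1,0,0) R2=(1,0,0)
Op 5: inc R1 by 4 -> R1=(1,4,0) value=5
Op 6: inc R2 by 4 -> R2=(1,0,4) value=5
Op 7: inc R0 by 4 -> R0=(5,0,0) value=5
Op 8: merge R1<->R2 -> R1=(1,4,4) R2=(1,4,4)
Op 9: inc R1 by 2 -> R1=(1,6,4) value=11
Op 10: merge R1<->R2 -> R1=(1,6,4) R2=(1,6,4)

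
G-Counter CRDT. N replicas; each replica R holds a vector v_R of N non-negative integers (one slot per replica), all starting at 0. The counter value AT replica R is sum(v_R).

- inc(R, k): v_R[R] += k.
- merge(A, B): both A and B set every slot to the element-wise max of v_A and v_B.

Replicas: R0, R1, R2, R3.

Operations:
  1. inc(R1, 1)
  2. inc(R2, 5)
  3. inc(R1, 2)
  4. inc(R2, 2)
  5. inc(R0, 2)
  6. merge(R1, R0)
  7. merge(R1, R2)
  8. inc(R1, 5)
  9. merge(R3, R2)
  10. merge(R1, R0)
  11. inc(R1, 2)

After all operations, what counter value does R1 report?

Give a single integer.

Answer: 19

Derivation:
Op 1: inc R1 by 1 -> R1=(0,1,0,0) value=1
Op 2: inc R2 by 5 -> R2=(0,0,5,0) value=5
Op 3: inc R1 by 2 -> R1=(0,3,0,0) value=3
Op 4: inc R2 by 2 -> R2=(0,0,7,0) value=7
Op 5: inc R0 by 2 -> R0=(2,0,0,0) value=2
Op 6: merge R1<->R0 -> R1=(2,3,0,0) R0=(2,3,0,0)
Op 7: merge R1<->R2 -> R1=(2,3,7,0) R2=(2,3,7,0)
Op 8: inc R1 by 5 -> R1=(2,8,7,0) value=17
Op 9: merge R3<->R2 -> R3=(2,3,7,0) R2=(2,3,7,0)
Op 10: merge R1<->R0 -> R1=(2,8,7,0) R0=(2,8,7,0)
Op 11: inc R1 by 2 -> R1=(2,10,7,0) value=19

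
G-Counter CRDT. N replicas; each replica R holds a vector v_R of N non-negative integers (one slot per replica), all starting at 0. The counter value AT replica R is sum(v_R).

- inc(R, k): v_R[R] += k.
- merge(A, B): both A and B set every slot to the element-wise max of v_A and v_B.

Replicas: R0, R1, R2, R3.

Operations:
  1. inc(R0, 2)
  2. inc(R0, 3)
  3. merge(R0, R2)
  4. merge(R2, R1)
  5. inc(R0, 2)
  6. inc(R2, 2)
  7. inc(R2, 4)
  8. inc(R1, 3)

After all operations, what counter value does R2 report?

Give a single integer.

Op 1: inc R0 by 2 -> R0=(2,0,0,0) value=2
Op 2: inc R0 by 3 -> R0=(5,0,0,0) value=5
Op 3: merge R0<->R2 -> R0=(5,0,0,0) R2=(5,0,0,0)
Op 4: merge R2<->R1 -> R2=(5,0,0,0) R1=(5,0,0,0)
Op 5: inc R0 by 2 -> R0=(7,0,0,0) value=7
Op 6: inc R2 by 2 -> R2=(5,0,2,0) value=7
Op 7: inc R2 by 4 -> R2=(5,0,6,0) value=11
Op 8: inc R1 by 3 -> R1=(5,3,0,0) value=8

Answer: 11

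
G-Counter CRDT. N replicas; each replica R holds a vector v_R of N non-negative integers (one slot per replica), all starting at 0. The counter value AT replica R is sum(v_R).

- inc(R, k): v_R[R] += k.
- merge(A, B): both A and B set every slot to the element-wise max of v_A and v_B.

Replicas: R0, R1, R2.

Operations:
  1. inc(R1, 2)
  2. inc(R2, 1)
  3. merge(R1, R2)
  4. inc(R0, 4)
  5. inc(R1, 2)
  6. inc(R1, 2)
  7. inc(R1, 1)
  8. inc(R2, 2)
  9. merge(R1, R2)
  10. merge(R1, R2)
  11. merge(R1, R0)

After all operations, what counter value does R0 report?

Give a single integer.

Answer: 14

Derivation:
Op 1: inc R1 by 2 -> R1=(0,2,0) value=2
Op 2: inc R2 by 1 -> R2=(0,0,1) value=1
Op 3: merge R1<->R2 -> R1=(0,2,1) R2=(0,2,1)
Op 4: inc R0 by 4 -> R0=(4,0,0) value=4
Op 5: inc R1 by 2 -> R1=(0,4,1) value=5
Op 6: inc R1 by 2 -> R1=(0,6,1) value=7
Op 7: inc R1 by 1 -> R1=(0,7,1) value=8
Op 8: inc R2 by 2 -> R2=(0,2,3) value=5
Op 9: merge R1<->R2 -> R1=(0,7,3) R2=(0,7,3)
Op 10: merge R1<->R2 -> R1=(0,7,3) R2=(0,7,3)
Op 11: merge R1<->R0 -> R1=(4,7,3) R0=(4,7,3)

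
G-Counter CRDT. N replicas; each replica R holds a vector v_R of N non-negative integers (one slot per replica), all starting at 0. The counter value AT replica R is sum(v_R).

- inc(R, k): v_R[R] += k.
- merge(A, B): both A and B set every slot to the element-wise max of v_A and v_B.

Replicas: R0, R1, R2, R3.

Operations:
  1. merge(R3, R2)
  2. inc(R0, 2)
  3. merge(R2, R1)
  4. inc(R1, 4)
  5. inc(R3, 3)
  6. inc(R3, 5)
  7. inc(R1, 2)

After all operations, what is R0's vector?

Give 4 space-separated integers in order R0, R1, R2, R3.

Answer: 2 0 0 0

Derivation:
Op 1: merge R3<->R2 -> R3=(0,0,0,0) R2=(0,0,0,0)
Op 2: inc R0 by 2 -> R0=(2,0,0,0) value=2
Op 3: merge R2<->R1 -> R2=(0,0,0,0) R1=(0,0,0,0)
Op 4: inc R1 by 4 -> R1=(0,4,0,0) value=4
Op 5: inc R3 by 3 -> R3=(0,0,0,3) value=3
Op 6: inc R3 by 5 -> R3=(0,0,0,8) value=8
Op 7: inc R1 by 2 -> R1=(0,6,0,0) value=6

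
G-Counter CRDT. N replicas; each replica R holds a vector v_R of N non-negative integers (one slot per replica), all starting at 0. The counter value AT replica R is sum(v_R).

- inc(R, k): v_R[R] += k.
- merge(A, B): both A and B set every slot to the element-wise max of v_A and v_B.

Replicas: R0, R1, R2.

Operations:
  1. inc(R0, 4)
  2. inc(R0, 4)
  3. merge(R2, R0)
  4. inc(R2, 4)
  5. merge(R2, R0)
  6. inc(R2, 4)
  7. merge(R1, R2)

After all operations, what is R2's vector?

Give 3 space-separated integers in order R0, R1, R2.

Op 1: inc R0 by 4 -> R0=(4,0,0) value=4
Op 2: inc R0 by 4 -> R0=(8,0,0) value=8
Op 3: merge R2<->R0 -> R2=(8,0,0) R0=(8,0,0)
Op 4: inc R2 by 4 -> R2=(8,0,4) value=12
Op 5: merge R2<->R0 -> R2=(8,0,4) R0=(8,0,4)
Op 6: inc R2 by 4 -> R2=(8,0,8) value=16
Op 7: merge R1<->R2 -> R1=(8,0,8) R2=(8,0,8)

Answer: 8 0 8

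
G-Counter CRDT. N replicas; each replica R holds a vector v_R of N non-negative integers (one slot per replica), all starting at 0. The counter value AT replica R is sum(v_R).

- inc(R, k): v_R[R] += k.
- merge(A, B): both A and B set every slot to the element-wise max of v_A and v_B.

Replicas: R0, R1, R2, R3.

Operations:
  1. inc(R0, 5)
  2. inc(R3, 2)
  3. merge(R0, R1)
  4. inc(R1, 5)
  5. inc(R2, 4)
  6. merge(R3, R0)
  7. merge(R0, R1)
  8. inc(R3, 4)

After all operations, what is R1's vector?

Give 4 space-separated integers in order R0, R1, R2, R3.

Answer: 5 5 0 2

Derivation:
Op 1: inc R0 by 5 -> R0=(5,0,0,0) value=5
Op 2: inc R3 by 2 -> R3=(0,0,0,2) value=2
Op 3: merge R0<->R1 -> R0=(5,0,0,0) R1=(5,0,0,0)
Op 4: inc R1 by 5 -> R1=(5,5,0,0) value=10
Op 5: inc R2 by 4 -> R2=(0,0,4,0) value=4
Op 6: merge R3<->R0 -> R3=(5,0,0,2) R0=(5,0,0,2)
Op 7: merge R0<->R1 -> R0=(5,5,0,2) R1=(5,5,0,2)
Op 8: inc R3 by 4 -> R3=(5,0,0,6) value=11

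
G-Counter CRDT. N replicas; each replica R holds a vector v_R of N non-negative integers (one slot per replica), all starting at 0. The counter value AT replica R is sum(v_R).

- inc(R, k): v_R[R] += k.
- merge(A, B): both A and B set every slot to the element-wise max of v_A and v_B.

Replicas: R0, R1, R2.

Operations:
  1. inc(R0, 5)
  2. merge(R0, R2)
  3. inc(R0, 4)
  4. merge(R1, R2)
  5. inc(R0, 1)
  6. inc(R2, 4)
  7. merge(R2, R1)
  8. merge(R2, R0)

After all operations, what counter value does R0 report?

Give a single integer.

Op 1: inc R0 by 5 -> R0=(5,0,0) value=5
Op 2: merge R0<->R2 -> R0=(5,0,0) R2=(5,0,0)
Op 3: inc R0 by 4 -> R0=(9,0,0) value=9
Op 4: merge R1<->R2 -> R1=(5,0,0) R2=(5,0,0)
Op 5: inc R0 by 1 -> R0=(10,0,0) value=10
Op 6: inc R2 by 4 -> R2=(5,0,4) value=9
Op 7: merge R2<->R1 -> R2=(5,0,4) R1=(5,0,4)
Op 8: merge R2<->R0 -> R2=(10,0,4) R0=(10,0,4)

Answer: 14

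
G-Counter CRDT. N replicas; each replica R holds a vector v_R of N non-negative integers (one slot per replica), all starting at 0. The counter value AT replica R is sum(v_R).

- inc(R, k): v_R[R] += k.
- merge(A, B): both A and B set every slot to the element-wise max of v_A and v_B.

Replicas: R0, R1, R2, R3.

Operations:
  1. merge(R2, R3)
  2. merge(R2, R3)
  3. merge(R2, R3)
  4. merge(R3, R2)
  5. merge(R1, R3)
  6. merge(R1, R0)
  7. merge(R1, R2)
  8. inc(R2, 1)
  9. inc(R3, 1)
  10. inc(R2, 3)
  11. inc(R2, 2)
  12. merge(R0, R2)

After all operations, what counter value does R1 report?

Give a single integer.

Op 1: merge R2<->R3 -> R2=(0,0,0,0) R3=(0,0,0,0)
Op 2: merge R2<->R3 -> R2=(0,0,0,0) R3=(0,0,0,0)
Op 3: merge R2<->R3 -> R2=(0,0,0,0) R3=(0,0,0,0)
Op 4: merge R3<->R2 -> R3=(0,0,0,0) R2=(0,0,0,0)
Op 5: merge R1<->R3 -> R1=(0,0,0,0) R3=(0,0,0,0)
Op 6: merge R1<->R0 -> R1=(0,0,0,0) R0=(0,0,0,0)
Op 7: merge R1<->R2 -> R1=(0,0,0,0) R2=(0,0,0,0)
Op 8: inc R2 by 1 -> R2=(0,0,1,0) value=1
Op 9: inc R3 by 1 -> R3=(0,0,0,1) value=1
Op 10: inc R2 by 3 -> R2=(0,0,4,0) value=4
Op 11: inc R2 by 2 -> R2=(0,0,6,0) value=6
Op 12: merge R0<->R2 -> R0=(0,0,6,0) R2=(0,0,6,0)

Answer: 0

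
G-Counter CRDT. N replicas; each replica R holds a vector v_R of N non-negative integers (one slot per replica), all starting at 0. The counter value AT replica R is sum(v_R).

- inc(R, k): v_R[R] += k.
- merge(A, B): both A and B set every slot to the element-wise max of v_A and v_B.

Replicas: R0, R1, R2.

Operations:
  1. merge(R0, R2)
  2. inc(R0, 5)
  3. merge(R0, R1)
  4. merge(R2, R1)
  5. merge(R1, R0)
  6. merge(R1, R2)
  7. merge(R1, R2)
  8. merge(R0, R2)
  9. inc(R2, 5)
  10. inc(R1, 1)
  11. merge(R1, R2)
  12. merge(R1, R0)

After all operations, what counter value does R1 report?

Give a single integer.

Op 1: merge R0<->R2 -> R0=(0,0,0) R2=(0,0,0)
Op 2: inc R0 by 5 -> R0=(5,0,0) value=5
Op 3: merge R0<->R1 -> R0=(5,0,0) R1=(5,0,0)
Op 4: merge R2<->R1 -> R2=(5,0,0) R1=(5,0,0)
Op 5: merge R1<->R0 -> R1=(5,0,0) R0=(5,0,0)
Op 6: merge R1<->R2 -> R1=(5,0,0) R2=(5,0,0)
Op 7: merge R1<->R2 -> R1=(5,0,0) R2=(5,0,0)
Op 8: merge R0<->R2 -> R0=(5,0,0) R2=(5,0,0)
Op 9: inc R2 by 5 -> R2=(5,0,5) value=10
Op 10: inc R1 by 1 -> R1=(5,1,0) value=6
Op 11: merge R1<->R2 -> R1=(5,1,5) R2=(5,1,5)
Op 12: merge R1<->R0 -> R1=(5,1,5) R0=(5,1,5)

Answer: 11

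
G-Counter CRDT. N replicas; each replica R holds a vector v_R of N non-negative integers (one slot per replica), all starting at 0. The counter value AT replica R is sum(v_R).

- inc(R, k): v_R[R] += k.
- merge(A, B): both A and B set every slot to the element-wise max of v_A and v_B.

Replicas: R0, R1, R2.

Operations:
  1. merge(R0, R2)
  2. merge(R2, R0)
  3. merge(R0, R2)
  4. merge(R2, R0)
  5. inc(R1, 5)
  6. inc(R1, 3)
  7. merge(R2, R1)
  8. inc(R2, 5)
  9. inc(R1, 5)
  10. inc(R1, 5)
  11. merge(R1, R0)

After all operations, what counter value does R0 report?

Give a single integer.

Op 1: merge R0<->R2 -> R0=(0,0,0) R2=(0,0,0)
Op 2: merge R2<->R0 -> R2=(0,0,0) R0=(0,0,0)
Op 3: merge R0<->R2 -> R0=(0,0,0) R2=(0,0,0)
Op 4: merge R2<->R0 -> R2=(0,0,0) R0=(0,0,0)
Op 5: inc R1 by 5 -> R1=(0,5,0) value=5
Op 6: inc R1 by 3 -> R1=(0,8,0) value=8
Op 7: merge R2<->R1 -> R2=(0,8,0) R1=(0,8,0)
Op 8: inc R2 by 5 -> R2=(0,8,5) value=13
Op 9: inc R1 by 5 -> R1=(0,13,0) value=13
Op 10: inc R1 by 5 -> R1=(0,18,0) value=18
Op 11: merge R1<->R0 -> R1=(0,18,0) R0=(0,18,0)

Answer: 18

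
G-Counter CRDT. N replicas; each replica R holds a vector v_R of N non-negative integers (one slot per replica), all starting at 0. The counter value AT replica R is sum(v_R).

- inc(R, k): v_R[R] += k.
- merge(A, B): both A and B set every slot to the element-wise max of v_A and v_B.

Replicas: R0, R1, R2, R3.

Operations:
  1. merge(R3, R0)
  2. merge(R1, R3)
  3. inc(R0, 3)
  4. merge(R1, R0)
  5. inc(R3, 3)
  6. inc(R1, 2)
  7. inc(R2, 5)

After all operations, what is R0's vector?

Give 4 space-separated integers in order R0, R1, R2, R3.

Op 1: merge R3<->R0 -> R3=(0,0,0,0) R0=(0,0,0,0)
Op 2: merge R1<->R3 -> R1=(0,0,0,0) R3=(0,0,0,0)
Op 3: inc R0 by 3 -> R0=(3,0,0,0) value=3
Op 4: merge R1<->R0 -> R1=(3,0,0,0) R0=(3,0,0,0)
Op 5: inc R3 by 3 -> R3=(0,0,0,3) value=3
Op 6: inc R1 by 2 -> R1=(3,2,0,0) value=5
Op 7: inc R2 by 5 -> R2=(0,0,5,0) value=5

Answer: 3 0 0 0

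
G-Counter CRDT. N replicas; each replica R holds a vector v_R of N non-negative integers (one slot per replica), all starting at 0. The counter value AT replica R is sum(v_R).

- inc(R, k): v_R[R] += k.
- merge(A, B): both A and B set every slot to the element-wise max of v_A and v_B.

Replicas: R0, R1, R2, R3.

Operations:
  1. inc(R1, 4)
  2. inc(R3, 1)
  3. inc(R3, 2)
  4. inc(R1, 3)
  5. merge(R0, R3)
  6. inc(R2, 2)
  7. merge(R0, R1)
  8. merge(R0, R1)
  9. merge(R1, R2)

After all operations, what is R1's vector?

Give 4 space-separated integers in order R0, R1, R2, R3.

Answer: 0 7 2 3

Derivation:
Op 1: inc R1 by 4 -> R1=(0,4,0,0) value=4
Op 2: inc R3 by 1 -> R3=(0,0,0,1) value=1
Op 3: inc R3 by 2 -> R3=(0,0,0,3) value=3
Op 4: inc R1 by 3 -> R1=(0,7,0,0) value=7
Op 5: merge R0<->R3 -> R0=(0,0,0,3) R3=(0,0,0,3)
Op 6: inc R2 by 2 -> R2=(0,0,2,0) value=2
Op 7: merge R0<->R1 -> R0=(0,7,0,3) R1=(0,7,0,3)
Op 8: merge R0<->R1 -> R0=(0,7,0,3) R1=(0,7,0,3)
Op 9: merge R1<->R2 -> R1=(0,7,2,3) R2=(0,7,2,3)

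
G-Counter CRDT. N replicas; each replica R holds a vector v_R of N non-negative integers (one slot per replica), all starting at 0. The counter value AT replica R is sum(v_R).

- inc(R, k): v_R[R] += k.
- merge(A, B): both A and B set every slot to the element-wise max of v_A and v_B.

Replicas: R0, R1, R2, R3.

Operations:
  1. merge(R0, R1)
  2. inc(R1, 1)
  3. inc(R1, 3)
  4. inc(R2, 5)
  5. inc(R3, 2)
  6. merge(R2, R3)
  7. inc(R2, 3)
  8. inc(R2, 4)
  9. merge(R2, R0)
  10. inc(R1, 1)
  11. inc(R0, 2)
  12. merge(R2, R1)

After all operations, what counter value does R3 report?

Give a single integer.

Op 1: merge R0<->R1 -> R0=(0,0,0,0) R1=(0,0,0,0)
Op 2: inc R1 by 1 -> R1=(0,1,0,0) value=1
Op 3: inc R1 by 3 -> R1=(0,4,0,0) value=4
Op 4: inc R2 by 5 -> R2=(0,0,5,0) value=5
Op 5: inc R3 by 2 -> R3=(0,0,0,2) value=2
Op 6: merge R2<->R3 -> R2=(0,0,5,2) R3=(0,0,5,2)
Op 7: inc R2 by 3 -> R2=(0,0,8,2) value=10
Op 8: inc R2 by 4 -> R2=(0,0,12,2) value=14
Op 9: merge R2<->R0 -> R2=(0,0,12,2) R0=(0,0,12,2)
Op 10: inc R1 by 1 -> R1=(0,5,0,0) value=5
Op 11: inc R0 by 2 -> R0=(2,0,12,2) value=16
Op 12: merge R2<->R1 -> R2=(0,5,12,2) R1=(0,5,12,2)

Answer: 7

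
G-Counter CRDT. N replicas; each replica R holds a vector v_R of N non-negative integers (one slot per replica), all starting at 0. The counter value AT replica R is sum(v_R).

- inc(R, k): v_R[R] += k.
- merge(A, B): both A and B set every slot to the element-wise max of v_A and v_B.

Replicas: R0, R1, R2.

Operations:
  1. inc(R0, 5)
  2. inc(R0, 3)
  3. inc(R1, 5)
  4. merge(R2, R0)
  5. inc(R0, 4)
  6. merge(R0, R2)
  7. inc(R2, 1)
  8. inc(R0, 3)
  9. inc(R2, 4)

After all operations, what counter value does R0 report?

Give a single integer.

Answer: 15

Derivation:
Op 1: inc R0 by 5 -> R0=(5,0,0) value=5
Op 2: inc R0 by 3 -> R0=(8,0,0) value=8
Op 3: inc R1 by 5 -> R1=(0,5,0) value=5
Op 4: merge R2<->R0 -> R2=(8,0,0) R0=(8,0,0)
Op 5: inc R0 by 4 -> R0=(12,0,0) value=12
Op 6: merge R0<->R2 -> R0=(12,0,0) R2=(12,0,0)
Op 7: inc R2 by 1 -> R2=(12,0,1) value=13
Op 8: inc R0 by 3 -> R0=(15,0,0) value=15
Op 9: inc R2 by 4 -> R2=(12,0,5) value=17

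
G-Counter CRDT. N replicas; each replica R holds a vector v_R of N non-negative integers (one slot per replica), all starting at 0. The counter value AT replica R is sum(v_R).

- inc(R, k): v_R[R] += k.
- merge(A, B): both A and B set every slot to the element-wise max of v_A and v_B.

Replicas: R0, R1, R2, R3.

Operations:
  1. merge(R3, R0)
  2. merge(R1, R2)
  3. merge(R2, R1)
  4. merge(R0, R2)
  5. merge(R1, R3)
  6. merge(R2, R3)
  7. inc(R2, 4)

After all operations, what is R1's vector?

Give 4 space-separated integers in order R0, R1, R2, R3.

Op 1: merge R3<->R0 -> R3=(0,0,0,0) R0=(0,0,0,0)
Op 2: merge R1<->R2 -> R1=(0,0,0,0) R2=(0,0,0,0)
Op 3: merge R2<->R1 -> R2=(0,0,0,0) R1=(0,0,0,0)
Op 4: merge R0<->R2 -> R0=(0,0,0,0) R2=(0,0,0,0)
Op 5: merge R1<->R3 -> R1=(0,0,0,0) R3=(0,0,0,0)
Op 6: merge R2<->R3 -> R2=(0,0,0,0) R3=(0,0,0,0)
Op 7: inc R2 by 4 -> R2=(0,0,4,0) value=4

Answer: 0 0 0 0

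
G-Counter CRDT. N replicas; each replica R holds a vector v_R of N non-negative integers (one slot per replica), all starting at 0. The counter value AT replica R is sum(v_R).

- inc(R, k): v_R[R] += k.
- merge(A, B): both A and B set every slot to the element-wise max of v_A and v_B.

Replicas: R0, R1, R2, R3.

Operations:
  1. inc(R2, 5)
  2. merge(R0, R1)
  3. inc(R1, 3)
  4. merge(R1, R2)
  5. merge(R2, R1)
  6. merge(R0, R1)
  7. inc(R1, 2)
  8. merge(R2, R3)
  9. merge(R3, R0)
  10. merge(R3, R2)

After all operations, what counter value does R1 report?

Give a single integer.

Answer: 10

Derivation:
Op 1: inc R2 by 5 -> R2=(0,0,5,0) value=5
Op 2: merge R0<->R1 -> R0=(0,0,0,0) R1=(0,0,0,0)
Op 3: inc R1 by 3 -> R1=(0,3,0,0) value=3
Op 4: merge R1<->R2 -> R1=(0,3,5,0) R2=(0,3,5,0)
Op 5: merge R2<->R1 -> R2=(0,3,5,0) R1=(0,3,5,0)
Op 6: merge R0<->R1 -> R0=(0,3,5,0) R1=(0,3,5,0)
Op 7: inc R1 by 2 -> R1=(0,5,5,0) value=10
Op 8: merge R2<->R3 -> R2=(0,3,5,0) R3=(0,3,5,0)
Op 9: merge R3<->R0 -> R3=(0,3,5,0) R0=(0,3,5,0)
Op 10: merge R3<->R2 -> R3=(0,3,5,0) R2=(0,3,5,0)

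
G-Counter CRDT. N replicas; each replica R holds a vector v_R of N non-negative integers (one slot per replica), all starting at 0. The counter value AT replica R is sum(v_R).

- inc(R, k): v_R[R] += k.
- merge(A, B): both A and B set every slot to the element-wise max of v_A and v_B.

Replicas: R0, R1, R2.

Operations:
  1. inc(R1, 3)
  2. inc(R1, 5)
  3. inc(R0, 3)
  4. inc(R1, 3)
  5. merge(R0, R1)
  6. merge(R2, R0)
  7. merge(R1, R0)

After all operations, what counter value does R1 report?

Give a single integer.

Op 1: inc R1 by 3 -> R1=(0,3,0) value=3
Op 2: inc R1 by 5 -> R1=(0,8,0) value=8
Op 3: inc R0 by 3 -> R0=(3,0,0) value=3
Op 4: inc R1 by 3 -> R1=(0,11,0) value=11
Op 5: merge R0<->R1 -> R0=(3,11,0) R1=(3,11,0)
Op 6: merge R2<->R0 -> R2=(3,11,0) R0=(3,11,0)
Op 7: merge R1<->R0 -> R1=(3,11,0) R0=(3,11,0)

Answer: 14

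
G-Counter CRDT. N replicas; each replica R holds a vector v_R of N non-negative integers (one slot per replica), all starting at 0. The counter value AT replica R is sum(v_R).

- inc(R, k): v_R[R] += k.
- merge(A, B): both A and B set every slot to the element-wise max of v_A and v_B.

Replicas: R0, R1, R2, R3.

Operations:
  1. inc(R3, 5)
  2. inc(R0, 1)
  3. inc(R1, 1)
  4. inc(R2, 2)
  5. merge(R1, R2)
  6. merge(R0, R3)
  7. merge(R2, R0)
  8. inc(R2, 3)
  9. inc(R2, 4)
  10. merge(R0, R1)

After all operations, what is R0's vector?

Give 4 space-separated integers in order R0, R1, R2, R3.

Answer: 1 1 2 5

Derivation:
Op 1: inc R3 by 5 -> R3=(0,0,0,5) value=5
Op 2: inc R0 by 1 -> R0=(1,0,0,0) value=1
Op 3: inc R1 by 1 -> R1=(0,1,0,0) value=1
Op 4: inc R2 by 2 -> R2=(0,0,2,0) value=2
Op 5: merge R1<->R2 -> R1=(0,1,2,0) R2=(0,1,2,0)
Op 6: merge R0<->R3 -> R0=(1,0,0,5) R3=(1,0,0,5)
Op 7: merge R2<->R0 -> R2=(1,1,2,5) R0=(1,1,2,5)
Op 8: inc R2 by 3 -> R2=(1,1,5,5) value=12
Op 9: inc R2 by 4 -> R2=(1,1,9,5) value=16
Op 10: merge R0<->R1 -> R0=(1,1,2,5) R1=(1,1,2,5)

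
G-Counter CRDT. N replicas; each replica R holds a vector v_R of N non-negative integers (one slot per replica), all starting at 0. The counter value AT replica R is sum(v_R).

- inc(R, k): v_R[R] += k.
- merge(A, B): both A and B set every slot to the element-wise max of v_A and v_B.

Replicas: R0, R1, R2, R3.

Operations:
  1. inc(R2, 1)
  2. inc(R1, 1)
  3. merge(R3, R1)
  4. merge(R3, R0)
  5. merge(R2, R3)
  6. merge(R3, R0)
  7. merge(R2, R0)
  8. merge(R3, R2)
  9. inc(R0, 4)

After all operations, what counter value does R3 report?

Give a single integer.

Op 1: inc R2 by 1 -> R2=(0,0,1,0) value=1
Op 2: inc R1 by 1 -> R1=(0,1,0,0) value=1
Op 3: merge R3<->R1 -> R3=(0,1,0,0) R1=(0,1,0,0)
Op 4: merge R3<->R0 -> R3=(0,1,0,0) R0=(0,1,0,0)
Op 5: merge R2<->R3 -> R2=(0,1,1,0) R3=(0,1,1,0)
Op 6: merge R3<->R0 -> R3=(0,1,1,0) R0=(0,1,1,0)
Op 7: merge R2<->R0 -> R2=(0,1,1,0) R0=(0,1,1,0)
Op 8: merge R3<->R2 -> R3=(0,1,1,0) R2=(0,1,1,0)
Op 9: inc R0 by 4 -> R0=(4,1,1,0) value=6

Answer: 2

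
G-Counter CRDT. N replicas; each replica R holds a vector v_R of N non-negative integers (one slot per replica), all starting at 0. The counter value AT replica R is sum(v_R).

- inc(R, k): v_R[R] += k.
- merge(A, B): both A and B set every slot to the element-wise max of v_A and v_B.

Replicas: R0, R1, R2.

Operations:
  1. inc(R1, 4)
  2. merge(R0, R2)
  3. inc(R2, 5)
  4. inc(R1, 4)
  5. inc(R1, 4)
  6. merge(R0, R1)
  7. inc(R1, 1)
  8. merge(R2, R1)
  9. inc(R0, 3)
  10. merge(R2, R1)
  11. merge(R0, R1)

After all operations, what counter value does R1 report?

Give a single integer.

Op 1: inc R1 by 4 -> R1=(0,4,0) value=4
Op 2: merge R0<->R2 -> R0=(0,0,0) R2=(0,0,0)
Op 3: inc R2 by 5 -> R2=(0,0,5) value=5
Op 4: inc R1 by 4 -> R1=(0,8,0) value=8
Op 5: inc R1 by 4 -> R1=(0,12,0) value=12
Op 6: merge R0<->R1 -> R0=(0,12,0) R1=(0,12,0)
Op 7: inc R1 by 1 -> R1=(0,13,0) value=13
Op 8: merge R2<->R1 -> R2=(0,13,5) R1=(0,13,5)
Op 9: inc R0 by 3 -> R0=(3,12,0) value=15
Op 10: merge R2<->R1 -> R2=(0,13,5) R1=(0,13,5)
Op 11: merge R0<->R1 -> R0=(3,13,5) R1=(3,13,5)

Answer: 21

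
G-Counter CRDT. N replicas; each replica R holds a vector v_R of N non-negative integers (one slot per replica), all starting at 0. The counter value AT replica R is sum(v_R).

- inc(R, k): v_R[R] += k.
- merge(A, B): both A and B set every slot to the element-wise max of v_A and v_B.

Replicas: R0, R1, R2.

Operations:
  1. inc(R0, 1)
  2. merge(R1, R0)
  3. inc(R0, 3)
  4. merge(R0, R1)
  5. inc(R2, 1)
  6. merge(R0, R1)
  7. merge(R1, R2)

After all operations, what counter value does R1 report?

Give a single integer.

Op 1: inc R0 by 1 -> R0=(1,0,0) value=1
Op 2: merge R1<->R0 -> R1=(1,0,0) R0=(1,0,0)
Op 3: inc R0 by 3 -> R0=(4,0,0) value=4
Op 4: merge R0<->R1 -> R0=(4,0,0) R1=(4,0,0)
Op 5: inc R2 by 1 -> R2=(0,0,1) value=1
Op 6: merge R0<->R1 -> R0=(4,0,0) R1=(4,0,0)
Op 7: merge R1<->R2 -> R1=(4,0,1) R2=(4,0,1)

Answer: 5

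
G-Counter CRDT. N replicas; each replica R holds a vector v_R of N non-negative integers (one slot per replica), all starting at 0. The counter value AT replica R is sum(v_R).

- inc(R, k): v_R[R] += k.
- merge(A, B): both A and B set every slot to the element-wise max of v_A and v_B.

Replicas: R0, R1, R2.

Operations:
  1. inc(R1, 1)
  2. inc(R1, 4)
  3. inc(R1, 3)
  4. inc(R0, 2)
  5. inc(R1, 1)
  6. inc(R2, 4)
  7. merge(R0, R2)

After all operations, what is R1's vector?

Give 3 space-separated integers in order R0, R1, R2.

Op 1: inc R1 by 1 -> R1=(0,1,0) value=1
Op 2: inc R1 by 4 -> R1=(0,5,0) value=5
Op 3: inc R1 by 3 -> R1=(0,8,0) value=8
Op 4: inc R0 by 2 -> R0=(2,0,0) value=2
Op 5: inc R1 by 1 -> R1=(0,9,0) value=9
Op 6: inc R2 by 4 -> R2=(0,0,4) value=4
Op 7: merge R0<->R2 -> R0=(2,0,4) R2=(2,0,4)

Answer: 0 9 0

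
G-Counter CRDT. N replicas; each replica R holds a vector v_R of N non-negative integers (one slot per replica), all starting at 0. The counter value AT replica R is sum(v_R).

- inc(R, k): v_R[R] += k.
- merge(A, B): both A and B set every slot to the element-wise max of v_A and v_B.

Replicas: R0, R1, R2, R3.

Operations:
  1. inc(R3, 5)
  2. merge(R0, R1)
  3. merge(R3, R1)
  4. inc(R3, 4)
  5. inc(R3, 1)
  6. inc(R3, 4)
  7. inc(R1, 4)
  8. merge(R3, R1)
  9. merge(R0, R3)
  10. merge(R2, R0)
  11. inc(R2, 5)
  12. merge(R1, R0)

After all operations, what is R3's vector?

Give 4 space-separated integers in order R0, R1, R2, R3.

Answer: 0 4 0 14

Derivation:
Op 1: inc R3 by 5 -> R3=(0,0,0,5) value=5
Op 2: merge R0<->R1 -> R0=(0,0,0,0) R1=(0,0,0,0)
Op 3: merge R3<->R1 -> R3=(0,0,0,5) R1=(0,0,0,5)
Op 4: inc R3 by 4 -> R3=(0,0,0,9) value=9
Op 5: inc R3 by 1 -> R3=(0,0,0,10) value=10
Op 6: inc R3 by 4 -> R3=(0,0,0,14) value=14
Op 7: inc R1 by 4 -> R1=(0,4,0,5) value=9
Op 8: merge R3<->R1 -> R3=(0,4,0,14) R1=(0,4,0,14)
Op 9: merge R0<->R3 -> R0=(0,4,0,14) R3=(0,4,0,14)
Op 10: merge R2<->R0 -> R2=(0,4,0,14) R0=(0,4,0,14)
Op 11: inc R2 by 5 -> R2=(0,4,5,14) value=23
Op 12: merge R1<->R0 -> R1=(0,4,0,14) R0=(0,4,0,14)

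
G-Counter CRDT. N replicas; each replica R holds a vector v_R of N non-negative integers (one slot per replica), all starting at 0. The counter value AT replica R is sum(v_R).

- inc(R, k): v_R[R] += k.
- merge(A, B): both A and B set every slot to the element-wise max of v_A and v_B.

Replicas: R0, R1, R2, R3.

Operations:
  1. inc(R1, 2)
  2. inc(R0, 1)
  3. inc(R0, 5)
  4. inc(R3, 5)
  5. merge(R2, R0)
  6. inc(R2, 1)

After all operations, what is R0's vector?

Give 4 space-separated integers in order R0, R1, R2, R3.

Answer: 6 0 0 0

Derivation:
Op 1: inc R1 by 2 -> R1=(0,2,0,0) value=2
Op 2: inc R0 by 1 -> R0=(1,0,0,0) value=1
Op 3: inc R0 by 5 -> R0=(6,0,0,0) value=6
Op 4: inc R3 by 5 -> R3=(0,0,0,5) value=5
Op 5: merge R2<->R0 -> R2=(6,0,0,0) R0=(6,0,0,0)
Op 6: inc R2 by 1 -> R2=(6,0,1,0) value=7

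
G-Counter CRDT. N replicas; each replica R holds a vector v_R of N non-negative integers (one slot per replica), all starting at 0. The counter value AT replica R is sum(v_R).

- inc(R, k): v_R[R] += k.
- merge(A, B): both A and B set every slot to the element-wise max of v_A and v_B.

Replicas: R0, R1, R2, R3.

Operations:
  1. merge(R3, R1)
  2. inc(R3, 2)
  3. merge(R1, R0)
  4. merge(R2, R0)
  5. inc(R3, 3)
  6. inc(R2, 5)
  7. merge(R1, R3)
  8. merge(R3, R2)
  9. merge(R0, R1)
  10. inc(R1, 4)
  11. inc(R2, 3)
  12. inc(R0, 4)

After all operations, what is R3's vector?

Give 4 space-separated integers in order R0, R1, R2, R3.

Answer: 0 0 5 5

Derivation:
Op 1: merge R3<->R1 -> R3=(0,0,0,0) R1=(0,0,0,0)
Op 2: inc R3 by 2 -> R3=(0,0,0,2) value=2
Op 3: merge R1<->R0 -> R1=(0,0,0,0) R0=(0,0,0,0)
Op 4: merge R2<->R0 -> R2=(0,0,0,0) R0=(0,0,0,0)
Op 5: inc R3 by 3 -> R3=(0,0,0,5) value=5
Op 6: inc R2 by 5 -> R2=(0,0,5,0) value=5
Op 7: merge R1<->R3 -> R1=(0,0,0,5) R3=(0,0,0,5)
Op 8: merge R3<->R2 -> R3=(0,0,5,5) R2=(0,0,5,5)
Op 9: merge R0<->R1 -> R0=(0,0,0,5) R1=(0,0,0,5)
Op 10: inc R1 by 4 -> R1=(0,4,0,5) value=9
Op 11: inc R2 by 3 -> R2=(0,0,8,5) value=13
Op 12: inc R0 by 4 -> R0=(4,0,0,5) value=9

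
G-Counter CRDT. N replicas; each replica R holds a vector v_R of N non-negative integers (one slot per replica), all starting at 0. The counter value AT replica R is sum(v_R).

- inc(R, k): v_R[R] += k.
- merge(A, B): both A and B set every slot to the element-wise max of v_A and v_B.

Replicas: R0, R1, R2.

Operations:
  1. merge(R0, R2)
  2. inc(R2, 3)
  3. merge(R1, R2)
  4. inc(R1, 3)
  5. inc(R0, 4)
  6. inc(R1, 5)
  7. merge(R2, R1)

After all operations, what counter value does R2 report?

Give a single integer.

Answer: 11

Derivation:
Op 1: merge R0<->R2 -> R0=(0,0,0) R2=(0,0,0)
Op 2: inc R2 by 3 -> R2=(0,0,3) value=3
Op 3: merge R1<->R2 -> R1=(0,0,3) R2=(0,0,3)
Op 4: inc R1 by 3 -> R1=(0,3,3) value=6
Op 5: inc R0 by 4 -> R0=(4,0,0) value=4
Op 6: inc R1 by 5 -> R1=(0,8,3) value=11
Op 7: merge R2<->R1 -> R2=(0,8,3) R1=(0,8,3)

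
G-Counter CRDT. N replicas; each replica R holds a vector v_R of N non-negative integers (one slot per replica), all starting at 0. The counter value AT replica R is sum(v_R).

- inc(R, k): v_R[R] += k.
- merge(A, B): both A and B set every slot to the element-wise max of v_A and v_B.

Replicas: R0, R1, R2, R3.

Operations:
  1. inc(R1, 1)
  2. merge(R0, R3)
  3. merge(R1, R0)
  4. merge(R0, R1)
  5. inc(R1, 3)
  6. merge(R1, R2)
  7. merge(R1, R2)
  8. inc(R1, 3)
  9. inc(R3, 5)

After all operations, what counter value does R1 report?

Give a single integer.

Answer: 7

Derivation:
Op 1: inc R1 by 1 -> R1=(0,1,0,0) value=1
Op 2: merge R0<->R3 -> R0=(0,0,0,0) R3=(0,0,0,0)
Op 3: merge R1<->R0 -> R1=(0,1,0,0) R0=(0,1,0,0)
Op 4: merge R0<->R1 -> R0=(0,1,0,0) R1=(0,1,0,0)
Op 5: inc R1 by 3 -> R1=(0,4,0,0) value=4
Op 6: merge R1<->R2 -> R1=(0,4,0,0) R2=(0,4,0,0)
Op 7: merge R1<->R2 -> R1=(0,4,0,0) R2=(0,4,0,0)
Op 8: inc R1 by 3 -> R1=(0,7,0,0) value=7
Op 9: inc R3 by 5 -> R3=(0,0,0,5) value=5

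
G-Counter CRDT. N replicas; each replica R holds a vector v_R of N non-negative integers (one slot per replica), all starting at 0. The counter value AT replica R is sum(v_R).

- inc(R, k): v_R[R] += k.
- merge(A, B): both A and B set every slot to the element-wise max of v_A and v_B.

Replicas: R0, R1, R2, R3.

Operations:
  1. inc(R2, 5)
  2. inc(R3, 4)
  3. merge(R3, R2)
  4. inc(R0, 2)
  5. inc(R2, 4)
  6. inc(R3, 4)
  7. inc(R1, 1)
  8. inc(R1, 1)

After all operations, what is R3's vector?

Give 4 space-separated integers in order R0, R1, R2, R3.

Op 1: inc R2 by 5 -> R2=(0,0,5,0) value=5
Op 2: inc R3 by 4 -> R3=(0,0,0,4) value=4
Op 3: merge R3<->R2 -> R3=(0,0,5,4) R2=(0,0,5,4)
Op 4: inc R0 by 2 -> R0=(2,0,0,0) value=2
Op 5: inc R2 by 4 -> R2=(0,0,9,4) value=13
Op 6: inc R3 by 4 -> R3=(0,0,5,8) value=13
Op 7: inc R1 by 1 -> R1=(0,1,0,0) value=1
Op 8: inc R1 by 1 -> R1=(0,2,0,0) value=2

Answer: 0 0 5 8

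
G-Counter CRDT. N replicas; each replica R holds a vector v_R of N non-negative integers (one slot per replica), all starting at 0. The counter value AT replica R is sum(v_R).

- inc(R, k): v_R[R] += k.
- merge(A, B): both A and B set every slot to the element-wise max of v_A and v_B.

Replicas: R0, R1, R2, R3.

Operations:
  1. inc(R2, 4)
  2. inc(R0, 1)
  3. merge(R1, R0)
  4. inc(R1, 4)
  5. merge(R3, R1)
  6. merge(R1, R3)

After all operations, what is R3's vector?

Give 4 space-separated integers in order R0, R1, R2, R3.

Answer: 1 4 0 0

Derivation:
Op 1: inc R2 by 4 -> R2=(0,0,4,0) value=4
Op 2: inc R0 by 1 -> R0=(1,0,0,0) value=1
Op 3: merge R1<->R0 -> R1=(1,0,0,0) R0=(1,0,0,0)
Op 4: inc R1 by 4 -> R1=(1,4,0,0) value=5
Op 5: merge R3<->R1 -> R3=(1,4,0,0) R1=(1,4,0,0)
Op 6: merge R1<->R3 -> R1=(1,4,0,0) R3=(1,4,0,0)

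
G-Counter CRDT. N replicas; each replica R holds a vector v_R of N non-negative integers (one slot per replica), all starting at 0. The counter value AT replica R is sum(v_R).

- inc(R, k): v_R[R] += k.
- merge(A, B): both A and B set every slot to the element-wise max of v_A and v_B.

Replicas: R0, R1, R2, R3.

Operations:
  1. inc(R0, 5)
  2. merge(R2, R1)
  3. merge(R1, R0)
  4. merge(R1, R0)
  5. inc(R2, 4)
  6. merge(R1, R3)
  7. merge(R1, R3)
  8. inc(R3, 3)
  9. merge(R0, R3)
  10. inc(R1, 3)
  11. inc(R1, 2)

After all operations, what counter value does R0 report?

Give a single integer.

Op 1: inc R0 by 5 -> R0=(5,0,0,0) value=5
Op 2: merge R2<->R1 -> R2=(0,0,0,0) R1=(0,0,0,0)
Op 3: merge R1<->R0 -> R1=(5,0,0,0) R0=(5,0,0,0)
Op 4: merge R1<->R0 -> R1=(5,0,0,0) R0=(5,0,0,0)
Op 5: inc R2 by 4 -> R2=(0,0,4,0) value=4
Op 6: merge R1<->R3 -> R1=(5,0,0,0) R3=(5,0,0,0)
Op 7: merge R1<->R3 -> R1=(5,0,0,0) R3=(5,0,0,0)
Op 8: inc R3 by 3 -> R3=(5,0,0,3) value=8
Op 9: merge R0<->R3 -> R0=(5,0,0,3) R3=(5,0,0,3)
Op 10: inc R1 by 3 -> R1=(5,3,0,0) value=8
Op 11: inc R1 by 2 -> R1=(5,5,0,0) value=10

Answer: 8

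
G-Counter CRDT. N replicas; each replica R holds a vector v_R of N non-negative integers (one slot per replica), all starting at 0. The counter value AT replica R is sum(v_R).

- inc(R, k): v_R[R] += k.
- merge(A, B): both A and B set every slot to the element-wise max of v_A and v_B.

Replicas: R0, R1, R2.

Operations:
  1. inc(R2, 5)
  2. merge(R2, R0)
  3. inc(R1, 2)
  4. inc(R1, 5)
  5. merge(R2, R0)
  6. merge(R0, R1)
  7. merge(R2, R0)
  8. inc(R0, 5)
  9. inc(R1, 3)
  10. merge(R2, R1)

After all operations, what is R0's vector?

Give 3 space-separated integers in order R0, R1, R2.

Op 1: inc R2 by 5 -> R2=(0,0,5) value=5
Op 2: merge R2<->R0 -> R2=(0,0,5) R0=(0,0,5)
Op 3: inc R1 by 2 -> R1=(0,2,0) value=2
Op 4: inc R1 by 5 -> R1=(0,7,0) value=7
Op 5: merge R2<->R0 -> R2=(0,0,5) R0=(0,0,5)
Op 6: merge R0<->R1 -> R0=(0,7,5) R1=(0,7,5)
Op 7: merge R2<->R0 -> R2=(0,7,5) R0=(0,7,5)
Op 8: inc R0 by 5 -> R0=(5,7,5) value=17
Op 9: inc R1 by 3 -> R1=(0,10,5) value=15
Op 10: merge R2<->R1 -> R2=(0,10,5) R1=(0,10,5)

Answer: 5 7 5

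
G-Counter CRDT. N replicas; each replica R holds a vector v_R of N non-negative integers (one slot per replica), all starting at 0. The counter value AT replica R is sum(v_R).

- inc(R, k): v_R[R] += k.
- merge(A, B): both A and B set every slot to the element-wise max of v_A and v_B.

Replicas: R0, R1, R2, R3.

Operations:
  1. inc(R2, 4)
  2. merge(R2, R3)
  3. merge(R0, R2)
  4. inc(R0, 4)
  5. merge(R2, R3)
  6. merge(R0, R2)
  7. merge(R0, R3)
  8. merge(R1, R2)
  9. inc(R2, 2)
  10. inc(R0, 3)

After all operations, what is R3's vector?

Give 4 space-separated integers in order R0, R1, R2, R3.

Answer: 4 0 4 0

Derivation:
Op 1: inc R2 by 4 -> R2=(0,0,4,0) value=4
Op 2: merge R2<->R3 -> R2=(0,0,4,0) R3=(0,0,4,0)
Op 3: merge R0<->R2 -> R0=(0,0,4,0) R2=(0,0,4,0)
Op 4: inc R0 by 4 -> R0=(4,0,4,0) value=8
Op 5: merge R2<->R3 -> R2=(0,0,4,0) R3=(0,0,4,0)
Op 6: merge R0<->R2 -> R0=(4,0,4,0) R2=(4,0,4,0)
Op 7: merge R0<->R3 -> R0=(4,0,4,0) R3=(4,0,4,0)
Op 8: merge R1<->R2 -> R1=(4,0,4,0) R2=(4,0,4,0)
Op 9: inc R2 by 2 -> R2=(4,0,6,0) value=10
Op 10: inc R0 by 3 -> R0=(7,0,4,0) value=11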